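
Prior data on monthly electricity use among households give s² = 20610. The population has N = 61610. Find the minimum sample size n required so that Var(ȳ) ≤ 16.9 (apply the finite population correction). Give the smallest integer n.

Without fpc, n₀ = s²/D = 20610/16.9 = 1219.5266.
With fpc, (1 − n/N)·s²/n ≤ D requires n ≥ n₀/(1 + n₀/N) = 1219.5266/(1 + 1219.5266/61610) = 1195.8555.
Rounding up, n = 1196.

1196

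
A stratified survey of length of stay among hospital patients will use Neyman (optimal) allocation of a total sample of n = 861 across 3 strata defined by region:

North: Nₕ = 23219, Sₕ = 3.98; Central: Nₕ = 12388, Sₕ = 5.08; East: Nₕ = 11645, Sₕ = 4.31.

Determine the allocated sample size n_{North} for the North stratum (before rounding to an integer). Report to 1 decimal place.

387.1

Neyman allocation: nₕ = n·NₕSₕ / Σⱼ NⱼSⱼ.
Σ NⱼSⱼ = 23219·3.98 + 12388·5.08 + 11645·4.31 = 205532.61.
n_{North} = 861·23219·3.98 / 205532.61 = 387.1.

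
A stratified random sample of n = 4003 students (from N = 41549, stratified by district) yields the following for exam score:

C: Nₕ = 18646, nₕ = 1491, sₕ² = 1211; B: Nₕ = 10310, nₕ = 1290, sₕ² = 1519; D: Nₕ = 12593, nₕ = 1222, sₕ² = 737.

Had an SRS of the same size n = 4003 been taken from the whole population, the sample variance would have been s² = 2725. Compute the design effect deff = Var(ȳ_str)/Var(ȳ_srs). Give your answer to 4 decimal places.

0.4291

Var(ȳ_str) = Σ Wₕ²(1−fₕ)sₕ²/nₕ with Wₕ = Nₕ/41549:
  C: (18646/41549)²·(1−1491/18646)·1211/1491 = 0.15049489
  B: (10310/41549)²·(1−1290/10310)·1519/1290 = 0.063432542
  D: (12593/41549)²·(1−1222/12593)·737/1222 = 0.050026831
  → Var(ȳ_str) = 0.26395426.
Var(ȳ_srs) = (1 − 4003/41549)·2725/4003 = 0.61515423.
deff = 0.26395426 / 0.61515423 = 0.4291.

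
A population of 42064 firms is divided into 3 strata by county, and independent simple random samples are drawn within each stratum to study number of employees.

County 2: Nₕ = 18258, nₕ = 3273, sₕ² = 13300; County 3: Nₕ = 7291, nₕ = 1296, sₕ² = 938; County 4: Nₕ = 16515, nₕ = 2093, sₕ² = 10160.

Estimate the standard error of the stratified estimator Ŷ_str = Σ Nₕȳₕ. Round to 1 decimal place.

Var(Ŷ_str) = Σₕ Nₕ²(1 − fₕ)sₕ²/nₕ.
County 2: 18258²·(1 − 3273/18258)·13300/3273 = 1.1117716 × 10^9.
County 3: 7291²·(1 − 1296/7291)·938/1296 = 3.1635458 × 10^7.
County 4: 16515²·(1 − 2093/16515)·10160/2093 = 1.1561882 × 10^9.
Sum = 2.2995953 × 10^9.
SE = √(2.2995953 × 10^9) = 47954.1.

47954.1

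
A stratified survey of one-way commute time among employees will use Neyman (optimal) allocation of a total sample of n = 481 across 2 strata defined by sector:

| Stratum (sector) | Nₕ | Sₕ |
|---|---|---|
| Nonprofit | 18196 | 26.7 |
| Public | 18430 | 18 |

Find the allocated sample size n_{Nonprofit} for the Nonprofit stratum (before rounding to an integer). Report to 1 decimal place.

285.8

Neyman allocation: nₕ = n·NₕSₕ / Σⱼ NⱼSⱼ.
Σ NⱼSⱼ = 18196·26.7 + 18430·18 = 817573.2.
n_{Nonprofit} = 481·18196·26.7 / 817573.2 = 285.8.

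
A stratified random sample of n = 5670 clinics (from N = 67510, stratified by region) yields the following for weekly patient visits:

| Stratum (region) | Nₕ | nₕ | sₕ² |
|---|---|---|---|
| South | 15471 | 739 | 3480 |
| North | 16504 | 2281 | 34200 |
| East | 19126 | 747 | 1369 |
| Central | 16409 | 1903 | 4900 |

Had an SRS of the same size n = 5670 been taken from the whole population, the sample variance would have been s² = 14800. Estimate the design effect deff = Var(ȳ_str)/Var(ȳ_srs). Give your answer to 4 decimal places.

0.5368

Var(ȳ_str) = Σ Wₕ²(1−fₕ)sₕ²/nₕ with Wₕ = Nₕ/67510:
  South: (15471/67510)²·(1−739/15471)·3480/739 = 0.23549337
  North: (16504/67510)²·(1−2281/16504)·34200/2281 = 0.77222708
  East: (19126/67510)²·(1−747/19126)·1369/747 = 0.14134897
  Central: (16409/67510)²·(1−1903/16409)·4900/1903 = 0.13447788
  → Var(ȳ_str) = 1.2835473.
Var(ȳ_srs) = (1 − 5670/67510)·14800/5670 = 2.3910025.
deff = 1.2835473 / 2.3910025 = 0.5368.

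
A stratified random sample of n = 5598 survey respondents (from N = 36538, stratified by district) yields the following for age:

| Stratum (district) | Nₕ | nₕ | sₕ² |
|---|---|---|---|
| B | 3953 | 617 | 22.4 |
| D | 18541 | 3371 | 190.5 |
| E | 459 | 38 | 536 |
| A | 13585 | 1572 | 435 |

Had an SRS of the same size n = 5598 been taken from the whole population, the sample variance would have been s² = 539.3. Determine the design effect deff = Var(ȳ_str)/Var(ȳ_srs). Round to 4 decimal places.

Var(ȳ_str) = Σ Wₕ²(1−fₕ)sₕ²/nₕ with Wₕ = Nₕ/36538:
  B: (3953/36538)²·(1−617/3953)·22.4/617 = 3.5861311 × 10^-4
  D: (18541/36538)²·(1−3371/18541)·190.5/3371 = 0.011905987
  E: (459/36538)²·(1−38/459)·536/38 = 0.0020416742
  A: (13585/36538)²·(1−1572/13585)·435/1572 = 0.033826596
  → Var(ȳ_str) = 0.04813287.
Var(ȳ_srs) = (1 − 5598/36538)·539.3/5598 = 0.081578002.
deff = 0.04813287 / 0.081578002 = 0.5900.

0.5900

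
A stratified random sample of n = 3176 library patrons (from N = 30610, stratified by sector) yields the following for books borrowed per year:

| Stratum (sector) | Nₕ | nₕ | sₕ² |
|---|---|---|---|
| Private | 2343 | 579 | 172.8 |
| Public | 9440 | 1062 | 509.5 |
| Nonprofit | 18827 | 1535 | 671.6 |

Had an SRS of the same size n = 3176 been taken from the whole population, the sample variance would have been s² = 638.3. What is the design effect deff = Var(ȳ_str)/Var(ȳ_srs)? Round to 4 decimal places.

Var(ȳ_str) = Σ Wₕ²(1−fₕ)sₕ²/nₕ with Wₕ = Nₕ/30610:
  Private: (2343/30610)²·(1−579/2343)·172.8/579 = 0.0013164652
  Public: (9440/30610)²·(1−1062/9440)·509.5/1062 = 0.040495369
  Nonprofit: (18827/30610)²·(1−1535/18827)·671.6/1535 = 0.15202044
  → Var(ȳ_str) = 0.19383227.
Var(ȳ_srs) = (1 − 3176/30610)·638.3/3176 = 0.18012341.
deff = 0.19383227 / 0.18012341 = 1.0761.

1.0761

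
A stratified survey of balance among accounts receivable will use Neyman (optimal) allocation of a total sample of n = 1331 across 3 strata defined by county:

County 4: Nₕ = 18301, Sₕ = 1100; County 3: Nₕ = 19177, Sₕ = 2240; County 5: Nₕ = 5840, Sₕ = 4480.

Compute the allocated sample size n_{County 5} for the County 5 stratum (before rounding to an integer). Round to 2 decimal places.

Neyman allocation: nₕ = n·NₕSₕ / Σⱼ NⱼSⱼ.
Σ NⱼSⱼ = 18301·1100 + 19177·2240 + 5840·4480 = 8.925078 × 10^7.
n_{County 5} = 1331·5840·4480 / (8.925078 × 10^7) = 390.17.

390.17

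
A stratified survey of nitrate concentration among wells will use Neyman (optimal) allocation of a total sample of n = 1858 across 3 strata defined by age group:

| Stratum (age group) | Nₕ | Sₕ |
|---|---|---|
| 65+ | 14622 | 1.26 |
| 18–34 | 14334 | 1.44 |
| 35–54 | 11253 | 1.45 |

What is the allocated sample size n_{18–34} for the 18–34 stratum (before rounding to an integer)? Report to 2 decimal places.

692.49

Neyman allocation: nₕ = n·NₕSₕ / Σⱼ NⱼSⱼ.
Σ NⱼSⱼ = 14622·1.26 + 14334·1.44 + 11253·1.45 = 55381.53.
n_{18–34} = 1858·14334·1.44 / 55381.53 = 692.49.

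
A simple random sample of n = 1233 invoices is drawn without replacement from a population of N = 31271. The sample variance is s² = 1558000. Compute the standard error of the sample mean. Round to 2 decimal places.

Under SRS without replacement, Var(ȳ) = (1 − f)·s²/n with f = n/N = 1233/31271 = 0.03942950.
Var(ȳ) = (1 − 0.03942950)·1558000/1233 = 0.96057050·1263.5848 = 1213.7622.
SE(ȳ) = √(1213.7622) = 34.84.

34.84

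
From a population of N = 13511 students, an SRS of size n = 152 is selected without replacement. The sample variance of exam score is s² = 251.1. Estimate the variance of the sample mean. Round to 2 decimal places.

Under SRS without replacement, Var(ȳ) = (1 − f)·s²/n with f = n/N = 152/13511 = 0.01125009.
Var(ȳ) = (1 − 0.01125009)·251.1/152 = 0.98874991·1.6519737 = 1.6333888.

1.63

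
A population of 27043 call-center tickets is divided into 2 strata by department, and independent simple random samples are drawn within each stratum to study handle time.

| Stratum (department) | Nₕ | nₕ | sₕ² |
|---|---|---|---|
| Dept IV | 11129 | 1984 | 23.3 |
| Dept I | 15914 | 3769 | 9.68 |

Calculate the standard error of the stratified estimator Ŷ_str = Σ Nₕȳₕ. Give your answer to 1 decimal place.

Var(Ŷ_str) = Σₕ Nₕ²(1 − fₕ)sₕ²/nₕ.
Dept IV: 11129²·(1 − 1984/11129)·23.3/1984 = 1.1952372 × 10^6.
Dept I: 15914²·(1 − 3769/15914)·9.68/3769 = 496393.51.
Sum = 1.6916307 × 10^6.
SE = √(1.6916307 × 10^6) = 1300.6.

1300.6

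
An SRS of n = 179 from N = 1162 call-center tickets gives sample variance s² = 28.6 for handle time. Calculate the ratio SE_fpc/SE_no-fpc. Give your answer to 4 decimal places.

0.9198

f = n/N = 179/1162 = 0.15404475.
SE_no-fpc = √(s²/n) = 0.39972057; SE_fpc = √((1−f)s²/n) = 0.3676463.
Ratio = √(1−f) = 0.91975826.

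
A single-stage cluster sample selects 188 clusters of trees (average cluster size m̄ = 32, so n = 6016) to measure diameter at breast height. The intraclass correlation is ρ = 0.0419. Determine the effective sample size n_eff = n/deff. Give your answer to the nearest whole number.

2617

deff = 1 + (32 − 1)·0.0419 = 1 + 1.2989 = 2.2989.
n_eff = 6016 / 2.2989 = 2617.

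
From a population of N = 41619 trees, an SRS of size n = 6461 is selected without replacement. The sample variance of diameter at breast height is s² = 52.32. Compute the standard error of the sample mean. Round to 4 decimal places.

0.0827

Under SRS without replacement, Var(ȳ) = (1 − f)·s²/n with f = n/N = 6461/41619 = 0.15524160.
Var(ȳ) = (1 − 0.15524160)·52.32/6461 = 0.84475840·0.0080978177 = 0.0068406995.
SE(ȳ) = √(0.0068406995) = 0.0827.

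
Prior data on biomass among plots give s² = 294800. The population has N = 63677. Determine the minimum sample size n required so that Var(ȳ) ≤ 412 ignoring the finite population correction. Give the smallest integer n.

716

Without fpc, n₀ = s²/D = 294800/412 = 715.5340.
Rounding up, n = 716.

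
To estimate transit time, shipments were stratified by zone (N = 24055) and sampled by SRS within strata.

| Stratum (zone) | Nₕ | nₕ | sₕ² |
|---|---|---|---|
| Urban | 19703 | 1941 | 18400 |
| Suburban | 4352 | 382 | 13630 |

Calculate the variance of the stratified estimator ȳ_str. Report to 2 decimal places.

6.80

Var(ȳ_str) = Σₕ Wₕ²(1 − fₕ)sₕ²/nₕ with Wₕ = Nₕ/N, N = 24055.
Urban: Wₕ = 0.81908127; term = 0.81908127²·(1 − 0.09851292)·18400/1941 = 5.7333148.
Suburban: Wₕ = 0.18091873; term = 0.18091873²·(1 − 0.08777574)·13630/382 = 1.0653717.
Sum = 6.7986865.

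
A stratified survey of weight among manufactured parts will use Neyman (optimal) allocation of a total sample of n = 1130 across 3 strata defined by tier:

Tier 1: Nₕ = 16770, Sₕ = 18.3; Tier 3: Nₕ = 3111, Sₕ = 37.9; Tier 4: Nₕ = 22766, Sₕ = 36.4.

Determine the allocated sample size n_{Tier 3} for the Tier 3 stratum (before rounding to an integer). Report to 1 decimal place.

Neyman allocation: nₕ = n·NₕSₕ / Σⱼ NⱼSⱼ.
Σ NⱼSⱼ = 16770·18.3 + 3111·37.9 + 22766·36.4 = 1.2534803 × 10^6.
n_{Tier 3} = 1130·3111·37.9 / (1.2534803 × 10^6) = 106.3.

106.3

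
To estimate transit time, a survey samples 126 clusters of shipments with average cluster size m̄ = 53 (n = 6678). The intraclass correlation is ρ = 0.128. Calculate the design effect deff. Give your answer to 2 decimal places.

7.66

deff = 1 + (53 − 1)·0.128 = 1 + 6.656 = 7.656.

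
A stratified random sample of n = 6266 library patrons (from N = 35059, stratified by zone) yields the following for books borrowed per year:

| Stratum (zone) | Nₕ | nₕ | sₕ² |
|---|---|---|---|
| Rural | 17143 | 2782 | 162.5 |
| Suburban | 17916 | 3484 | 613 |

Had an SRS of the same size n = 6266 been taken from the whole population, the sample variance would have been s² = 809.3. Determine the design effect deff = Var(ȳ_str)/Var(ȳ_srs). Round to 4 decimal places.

0.4592

Var(ȳ_str) = Σ Wₕ²(1−fₕ)sₕ²/nₕ with Wₕ = Nₕ/35059:
  Rural: (17143/35059)²·(1−2782/17143)·162.5/2782 = 0.011699538
  Suburban: (17916/35059)²·(1−3484/17916)·613/3484 = 0.037012707
  → Var(ȳ_str) = 0.048712245.
Var(ȳ_srs) = (1 − 6266/35059)·809.3/6266 = 0.10607341.
deff = 0.048712245 / 0.10607341 = 0.4592.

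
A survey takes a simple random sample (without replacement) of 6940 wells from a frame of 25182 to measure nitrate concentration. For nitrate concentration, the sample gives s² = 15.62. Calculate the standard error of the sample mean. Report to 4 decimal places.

0.0404

Under SRS without replacement, Var(ȳ) = (1 − f)·s²/n with f = n/N = 6940/25182 = 0.27559368.
Var(ȳ) = (1 − 0.27559368)·15.62/6940 = 0.72440632·0.0022507205 = 0.0016304361.
SE(ȳ) = √(0.0016304361) = 0.0404.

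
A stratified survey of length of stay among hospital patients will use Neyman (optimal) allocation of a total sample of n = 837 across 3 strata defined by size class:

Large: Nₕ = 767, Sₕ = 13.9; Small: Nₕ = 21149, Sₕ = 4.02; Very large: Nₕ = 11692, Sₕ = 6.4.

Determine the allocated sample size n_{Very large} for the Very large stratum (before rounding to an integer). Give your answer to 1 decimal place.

367.3

Neyman allocation: nₕ = n·NₕSₕ / Σⱼ NⱼSⱼ.
Σ NⱼSⱼ = 767·13.9 + 21149·4.02 + 11692·6.4 = 170509.08.
n_{Very large} = 837·11692·6.4 / 170509.08 = 367.3.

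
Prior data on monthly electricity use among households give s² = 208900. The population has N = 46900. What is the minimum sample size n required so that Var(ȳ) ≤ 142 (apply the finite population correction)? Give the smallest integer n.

1427

Without fpc, n₀ = s²/D = 208900/142 = 1471.1268.
With fpc, (1 − n/N)·s²/n ≤ D requires n ≥ n₀/(1 + n₀/N) = 1471.1268/(1 + 1471.1268/46900) = 1426.3849.
Rounding up, n = 1427.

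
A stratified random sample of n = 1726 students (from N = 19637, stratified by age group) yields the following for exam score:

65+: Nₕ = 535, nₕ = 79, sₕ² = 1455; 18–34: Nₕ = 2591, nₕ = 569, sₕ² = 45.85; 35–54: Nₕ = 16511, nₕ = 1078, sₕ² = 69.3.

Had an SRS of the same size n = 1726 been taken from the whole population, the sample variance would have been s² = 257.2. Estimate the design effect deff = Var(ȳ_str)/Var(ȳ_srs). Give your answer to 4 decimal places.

Var(ȳ_str) = Σ Wₕ²(1−fₕ)sₕ²/nₕ with Wₕ = Nₕ/19637:
  65+: (535/19637)²·(1−79/535)·1455/79 = 0.011652101
  18–34: (2591/19637)²·(1−569/2591)·45.85/569 = 0.0010947762
  35–54: (16511/19637)²·(1−1078/16511)·69.3/1078 = 0.042480334
  → Var(ȳ_str) = 0.055227211.
Var(ȳ_srs) = (1 − 1726/19637)·257.2/1726 = 0.13591734.
deff = 0.055227211 / 0.13591734 = 0.4063.

0.4063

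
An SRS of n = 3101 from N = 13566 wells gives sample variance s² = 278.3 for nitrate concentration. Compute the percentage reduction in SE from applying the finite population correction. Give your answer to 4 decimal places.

12.1698

f = n/N = 3101/13566 = 0.22858617.
SE_no-fpc = √(s²/n) = 0.2995751; SE_fpc = √((1−f)s²/n) = 0.26311732.
Ratio = √(1−f) = 0.87830167. Reduction = 100·(1 − 0.87830167) = 12.1698%.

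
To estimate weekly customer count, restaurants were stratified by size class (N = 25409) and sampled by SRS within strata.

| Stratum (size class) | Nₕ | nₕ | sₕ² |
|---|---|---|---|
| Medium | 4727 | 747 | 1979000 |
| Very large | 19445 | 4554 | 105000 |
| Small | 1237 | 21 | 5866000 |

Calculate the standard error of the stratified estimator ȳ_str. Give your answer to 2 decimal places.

27.17

Var(ȳ_str) = Σₕ Wₕ²(1 − fₕ)sₕ²/nₕ with Wₕ = Nₕ/N, N = 25409.
Medium: Wₕ = 0.18603644; term = 0.18603644²·(1 − 0.15802835)·1979000/747 = 77.200252.
Very large: Wₕ = 0.76528002; term = 0.76528002²·(1 − 0.23419902)·105000/4554 = 10.340771.
Small: Wₕ = 0.04868354; term = 0.04868354²·(1 − 0.01697656)·5866000/21 = 650.80502.
Sum = 738.34604.
SE = √(738.34604) = 27.17.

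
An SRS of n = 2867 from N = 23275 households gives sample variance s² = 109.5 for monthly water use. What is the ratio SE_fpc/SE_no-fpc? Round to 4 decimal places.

0.9364

f = n/N = 2867/23275 = 0.12317938.
SE_no-fpc = √(s²/n) = 0.19543089; SE_fpc = √((1−f)s²/n) = 0.18299895.
Ratio = √(1−f) = 0.93638700.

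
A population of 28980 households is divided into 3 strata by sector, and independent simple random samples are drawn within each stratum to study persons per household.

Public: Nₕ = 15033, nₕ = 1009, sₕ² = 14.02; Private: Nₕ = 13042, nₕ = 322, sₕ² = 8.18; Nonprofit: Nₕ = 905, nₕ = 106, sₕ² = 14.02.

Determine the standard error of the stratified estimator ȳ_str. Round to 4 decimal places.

Var(ȳ_str) = Σₕ Wₕ²(1 − fₕ)sₕ²/nₕ with Wₕ = Nₕ/N, N = 28980.
Public: Wₕ = 0.51873706; term = 0.51873706²·(1 − 0.06711900)·14.02/1009 = 0.0034880094.
Private: Wₕ = 0.45003451; term = 0.45003451²·(1 − 0.02468946)·8.18/322 = 0.0050180153.
Nonprofit: Wₕ = 0.03122843; term = 0.03122843²·(1 − 0.11712707)·14.02/106 = 1.1387824 × 10^-4.
Sum = 0.0086199029.
SE = √(0.0086199029) = 0.0928.

0.0928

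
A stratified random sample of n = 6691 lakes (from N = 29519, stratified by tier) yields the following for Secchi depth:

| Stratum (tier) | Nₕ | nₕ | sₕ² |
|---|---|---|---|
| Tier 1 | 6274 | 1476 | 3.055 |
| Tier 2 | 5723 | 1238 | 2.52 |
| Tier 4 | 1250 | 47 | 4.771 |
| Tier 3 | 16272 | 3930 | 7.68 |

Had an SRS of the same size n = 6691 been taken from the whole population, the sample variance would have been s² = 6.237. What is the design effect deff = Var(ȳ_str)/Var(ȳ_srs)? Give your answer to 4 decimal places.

1.0502

Var(ȳ_str) = Σ Wₕ²(1−fₕ)sₕ²/nₕ with Wₕ = Nₕ/29519:
  Tier 1: (6274/29519)²·(1−1476/6274)·3.055/1476 = 7.1503341 × 10^-5
  Tier 2: (5723/29519)²·(1−1238/5723)·2.52/1238 = 5.9960163 × 10^-5
  Tier 4: (1250/29519)²·(1−47/1250)·4.771/47 = 1.7517976 × 10^-4
  Tier 3: (16272/29519)²·(1−3930/16272)·7.68/3930 = 4.5039324 × 10^-4
  → Var(ȳ_str) = 7.570365 × 10^-4.
Var(ȳ_srs) = (1 − 6691/29519)·6.237/6691 = 7.2086002 × 10^-4.
deff = (7.570365 × 10^-4) / (7.2086002 × 10^-4) = 1.0502.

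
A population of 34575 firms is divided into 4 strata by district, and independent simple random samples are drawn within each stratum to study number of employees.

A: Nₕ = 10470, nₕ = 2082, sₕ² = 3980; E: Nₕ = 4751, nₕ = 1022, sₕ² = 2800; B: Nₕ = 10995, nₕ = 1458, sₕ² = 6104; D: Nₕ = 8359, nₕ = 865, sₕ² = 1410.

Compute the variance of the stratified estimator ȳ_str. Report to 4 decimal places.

Var(ȳ_str) = Σₕ Wₕ²(1 − fₕ)sₕ²/nₕ with Wₕ = Nₕ/N, N = 34575.
A: Wₕ = 0.30281996; term = 0.30281996²·(1 − 0.19885387)·3980/2082 = 0.14043749.
E: Wₕ = 0.13741142; term = 0.13741142²·(1 − 0.21511261)·2800/1022 = 0.040603192.
B: Wₕ = 0.31800434; term = 0.31800434²·(1 − 0.13260573)·6104/1458 = 0.36723126.
D: Wₕ = 0.24176428; term = 0.24176428²·(1 − 0.10348128)·1410/865 = 0.085417458.
Sum = 0.6336894.

0.6337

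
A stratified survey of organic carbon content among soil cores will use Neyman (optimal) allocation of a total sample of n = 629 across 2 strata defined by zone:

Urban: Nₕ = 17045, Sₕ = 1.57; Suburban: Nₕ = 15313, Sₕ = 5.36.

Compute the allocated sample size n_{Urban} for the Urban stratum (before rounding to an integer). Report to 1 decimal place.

154.7

Neyman allocation: nₕ = n·NₕSₕ / Σⱼ NⱼSⱼ.
Σ NⱼSⱼ = 17045·1.57 + 15313·5.36 = 108838.33.
n_{Urban} = 629·17045·1.57 / 108838.33 = 154.7.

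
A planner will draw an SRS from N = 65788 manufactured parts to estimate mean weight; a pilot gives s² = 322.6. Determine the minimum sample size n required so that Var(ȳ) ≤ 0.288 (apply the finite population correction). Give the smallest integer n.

Without fpc, n₀ = s²/D = 322.6/0.288 = 1120.1389.
With fpc, (1 − n/N)·s²/n ≤ D requires n ≥ n₀/(1 + n₀/N) = 1120.1389/(1 + 1120.1389/65788) = 1101.3862.
Rounding up, n = 1102.

1102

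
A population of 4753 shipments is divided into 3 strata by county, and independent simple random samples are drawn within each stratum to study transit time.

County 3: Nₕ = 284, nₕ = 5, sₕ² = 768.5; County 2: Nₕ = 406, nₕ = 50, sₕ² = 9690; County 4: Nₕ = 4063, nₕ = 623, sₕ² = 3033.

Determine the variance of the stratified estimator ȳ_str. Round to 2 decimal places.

4.79

Var(ȳ_str) = Σₕ Wₕ²(1 − fₕ)sₕ²/nₕ with Wₕ = Nₕ/N, N = 4753.
County 3: Wₕ = 0.05975174; term = 0.05975174²·(1 − 0.01760563)·768.5/5 = 0.53908939.
County 2: Wₕ = 0.08541973; term = 0.08541973²·(1 − 0.12315271)·9690/50 = 1.2399215.
County 4: Wₕ = 0.85482853; term = 0.85482853²·(1 − 0.15333497)·3033/623 = 3.0119933.
Sum = 4.7910042.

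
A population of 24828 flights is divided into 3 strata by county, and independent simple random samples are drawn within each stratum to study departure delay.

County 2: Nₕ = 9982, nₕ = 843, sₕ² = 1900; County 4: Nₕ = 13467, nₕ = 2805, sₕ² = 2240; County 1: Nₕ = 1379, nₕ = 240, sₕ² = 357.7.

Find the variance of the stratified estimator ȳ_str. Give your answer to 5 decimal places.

Var(ȳ_str) = Σₕ Wₕ²(1 − fₕ)sₕ²/nₕ with Wₕ = Nₕ/N, N = 24828.
County 2: Wₕ = 0.40204608; term = 0.40204608²·(1 − 0.08445201)·1900/843 = 0.33354835.
County 4: Wₕ = 0.54241179; term = 0.54241179²·(1 − 0.20828692)·2240/2805 = 0.18601211.
County 1: Wₕ = 0.05554213; term = 0.05554213²·(1 − 0.17403916)·357.7/240 = 0.0037976262.
Sum = 0.52335809.

0.52336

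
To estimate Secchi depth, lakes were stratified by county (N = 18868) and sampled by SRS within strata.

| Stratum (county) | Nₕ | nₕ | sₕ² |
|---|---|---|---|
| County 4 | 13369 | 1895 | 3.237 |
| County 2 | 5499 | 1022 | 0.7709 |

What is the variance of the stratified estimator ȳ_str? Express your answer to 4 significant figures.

Var(ȳ_str) = Σₕ Wₕ²(1 − fₕ)sₕ²/nₕ with Wₕ = Nₕ/N, N = 18868.
County 4: Wₕ = 0.70855417; term = 0.70855417²·(1 − 0.14174583)·3.237/1895 = 7.3603 × 10^-4.
County 2: Wₕ = 0.29144583; term = 0.29144583²·(1 − 0.18585197)·0.7709/1022 = 5.2163441 × 10^-5.
Sum = 7.8819344 × 10^-4.

7.882 × 10^-4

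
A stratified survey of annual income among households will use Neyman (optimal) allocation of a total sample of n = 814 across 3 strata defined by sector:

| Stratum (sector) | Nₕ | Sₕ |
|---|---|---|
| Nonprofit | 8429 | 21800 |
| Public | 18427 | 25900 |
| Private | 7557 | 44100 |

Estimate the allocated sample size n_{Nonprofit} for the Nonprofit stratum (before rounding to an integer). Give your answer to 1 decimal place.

150.4

Neyman allocation: nₕ = n·NₕSₕ / Σⱼ NⱼSⱼ.
Σ NⱼSⱼ = 8429·21800 + 18427·25900 + 7557·44100 = 9.942752 × 10^8.
n_{Nonprofit} = 814·8429·21800 / (9.942752 × 10^8) = 150.4.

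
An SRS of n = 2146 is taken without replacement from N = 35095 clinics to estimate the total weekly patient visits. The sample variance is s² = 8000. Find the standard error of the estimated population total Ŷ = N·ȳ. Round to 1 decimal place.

Var(Ŷ) = N²·Var(ȳ) = N²·(1 − n/N)·s²/n.
f = 2146/35095 = 0.06114831; Var(ȳ) = 0.93885169·8000/2146 = 3.4999131.
Var(Ŷ) = 35095² · 3.4999131 = 4.3106996 × 10^9.
SE(Ŷ) = √(4.3106996 × 10^9) = 65655.9.

65655.9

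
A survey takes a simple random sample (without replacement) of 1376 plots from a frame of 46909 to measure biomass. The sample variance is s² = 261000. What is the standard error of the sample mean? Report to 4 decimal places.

13.5689

Under SRS without replacement, Var(ȳ) = (1 − f)·s²/n with f = n/N = 1376/46909 = 0.02933339.
Var(ȳ) = (1 − 0.02933339)·261000/1376 = 0.97066661·189.68023 = 184.11627.
SE(ȳ) = √(184.11627) = 13.5689.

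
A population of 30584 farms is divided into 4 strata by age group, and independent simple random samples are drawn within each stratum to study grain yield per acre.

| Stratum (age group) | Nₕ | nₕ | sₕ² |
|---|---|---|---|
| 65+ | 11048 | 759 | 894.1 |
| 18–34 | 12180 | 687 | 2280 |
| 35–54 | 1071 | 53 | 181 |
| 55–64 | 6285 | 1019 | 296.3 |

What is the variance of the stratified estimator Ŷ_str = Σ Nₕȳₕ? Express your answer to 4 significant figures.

Var(Ŷ_str) = Σₕ Nₕ²(1 − fₕ)sₕ²/nₕ.
65+: 11048²·(1 − 759/11048)·894.1/759 = 1.3390634 × 10^8.
18–34: 12180²·(1 − 687/12180)·2280/687 = 4.6457818 × 10^8.
35–54: 1071²·(1 − 53/1071)·181/53 = 3.7234022 × 10^6.
55–64: 6285²·(1 − 1019/6285)·296.3/1019 = 9.6237339 × 10^6.
Sum = 6.1183166 × 10^8.

6.118 × 10^8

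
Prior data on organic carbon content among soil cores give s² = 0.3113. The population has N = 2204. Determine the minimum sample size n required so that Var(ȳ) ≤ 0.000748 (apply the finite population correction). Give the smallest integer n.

Without fpc, n₀ = s²/D = 0.3113/0.000748 = 416.1765.
With fpc, (1 − n/N)·s²/n ≤ D requires n ≥ n₀/(1 + n₀/N) = 416.1765/(1 + 416.1765/2204) = 350.0730.
Rounding up, n = 351.

351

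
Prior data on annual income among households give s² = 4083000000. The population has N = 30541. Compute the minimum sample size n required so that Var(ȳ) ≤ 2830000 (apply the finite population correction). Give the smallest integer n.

Without fpc, n₀ = s²/D = 4083000000/2830000 = 1442.7562.
With fpc, (1 − n/N)·s²/n ≤ D requires n ≥ n₀/(1 + n₀/N) = 1442.7562/(1 + 1442.7562/30541) = 1377.6749.
Rounding up, n = 1378.

1378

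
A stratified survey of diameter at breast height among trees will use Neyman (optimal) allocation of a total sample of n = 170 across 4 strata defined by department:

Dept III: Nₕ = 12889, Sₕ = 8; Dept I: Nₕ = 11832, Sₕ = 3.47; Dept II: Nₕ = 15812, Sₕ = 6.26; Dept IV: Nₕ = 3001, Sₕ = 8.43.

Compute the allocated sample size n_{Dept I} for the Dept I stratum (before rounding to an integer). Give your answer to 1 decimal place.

26.0

Neyman allocation: nₕ = n·NₕSₕ / Σⱼ NⱼSⱼ.
Σ NⱼSⱼ = 12889·8 + 11832·3.47 + 15812·6.26 + 3001·8.43 = 268450.59.
n_{Dept I} = 170·11832·3.47 / 268450.59 = 26.0.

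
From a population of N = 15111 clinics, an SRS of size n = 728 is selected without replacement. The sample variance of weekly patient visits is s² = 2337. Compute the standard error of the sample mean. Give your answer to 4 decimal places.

Under SRS without replacement, Var(ȳ) = (1 − f)·s²/n with f = n/N = 728/15111 = 0.04817682.
Var(ȳ) = (1 − 0.04817682)·2337/728 = 0.95182318·3.2101648 = 3.0555093.
SE(ȳ) = √(3.0555093) = 1.7480.

1.7480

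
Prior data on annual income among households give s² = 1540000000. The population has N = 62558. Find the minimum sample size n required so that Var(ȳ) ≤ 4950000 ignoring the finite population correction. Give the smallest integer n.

312

Without fpc, n₀ = s²/D = 1540000000/4950000 = 311.1111.
Rounding up, n = 312.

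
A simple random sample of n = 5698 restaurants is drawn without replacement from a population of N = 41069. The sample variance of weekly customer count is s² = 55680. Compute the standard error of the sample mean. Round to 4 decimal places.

2.9010

Under SRS without replacement, Var(ȳ) = (1 − f)·s²/n with f = n/N = 5698/41069 = 0.13874212.
Var(ȳ) = (1 − 0.13874212)·55680/5698 = 0.86125788·9.7718498 = 8.4160826.
SE(ȳ) = √(8.4160826) = 2.9010.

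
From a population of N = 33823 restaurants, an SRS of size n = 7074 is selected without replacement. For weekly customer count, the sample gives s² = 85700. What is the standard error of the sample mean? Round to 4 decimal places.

Under SRS without replacement, Var(ȳ) = (1 − f)·s²/n with f = n/N = 7074/33823 = 0.20914762.
Var(ȳ) = (1 − 0.20914762)·85700/7074 = 0.79085238·12.114787 = 9.5810078.
SE(ȳ) = √(9.5810078) = 3.0953.

3.0953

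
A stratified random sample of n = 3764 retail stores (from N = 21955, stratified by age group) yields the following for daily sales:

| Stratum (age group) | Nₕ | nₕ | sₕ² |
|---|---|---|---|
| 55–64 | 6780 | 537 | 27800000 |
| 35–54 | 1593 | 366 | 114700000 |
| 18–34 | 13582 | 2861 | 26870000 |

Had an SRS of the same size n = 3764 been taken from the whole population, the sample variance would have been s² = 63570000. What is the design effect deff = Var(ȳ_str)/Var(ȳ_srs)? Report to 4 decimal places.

0.6184

Var(ȳ_str) = Σ Wₕ²(1−fₕ)sₕ²/nₕ with Wₕ = Nₕ/21955:
  55–64: (6780/21955)²·(1−537/6780)·27800000/537 = 4545.9709
  35–54: (1593/21955)²·(1−366/1593)·114700000/366 = 1270.7959
  18–34: (13582/21955)²·(1−2861/13582)·26870000/2861 = 2837.1477
  → Var(ȳ_str) = 8653.9145.
Var(ȳ_srs) = (1 − 3764/21955)·63570000/3764 = 13993.48.
deff = 8653.9145 / 13993.48 = 0.6184.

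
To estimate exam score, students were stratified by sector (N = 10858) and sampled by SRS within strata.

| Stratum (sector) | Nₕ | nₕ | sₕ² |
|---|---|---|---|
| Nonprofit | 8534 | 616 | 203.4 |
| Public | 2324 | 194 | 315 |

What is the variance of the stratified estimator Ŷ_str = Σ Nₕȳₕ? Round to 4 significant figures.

Var(Ŷ_str) = Σₕ Nₕ²(1 − fₕ)sₕ²/nₕ.
Nonprofit: 8534²·(1 − 616/8534)·203.4/616 = 2.2311993 × 10^7.
Public: 2324²·(1 − 194/2324)·315/194 = 8.037566 × 10^6.
Sum = 3.0349559 × 10^7.

3.035 × 10^7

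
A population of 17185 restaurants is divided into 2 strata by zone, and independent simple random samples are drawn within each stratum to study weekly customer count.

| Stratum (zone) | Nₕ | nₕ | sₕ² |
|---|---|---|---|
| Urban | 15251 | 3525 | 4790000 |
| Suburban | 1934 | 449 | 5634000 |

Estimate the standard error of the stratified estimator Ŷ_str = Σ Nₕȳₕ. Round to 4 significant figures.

528200

Var(Ŷ_str) = Σₕ Nₕ²(1 − fₕ)sₕ²/nₕ.
Urban: 15251²·(1 − 3525/15251)·4790000/3525 = 2.4301026 × 10^11.
Suburban: 1934²·(1 − 449/1934)·5634000/449 = 3.6037398 × 10^10.
Sum = 2.7904766 × 10^11.
SE = √(2.7904766 × 10^11) = 528200.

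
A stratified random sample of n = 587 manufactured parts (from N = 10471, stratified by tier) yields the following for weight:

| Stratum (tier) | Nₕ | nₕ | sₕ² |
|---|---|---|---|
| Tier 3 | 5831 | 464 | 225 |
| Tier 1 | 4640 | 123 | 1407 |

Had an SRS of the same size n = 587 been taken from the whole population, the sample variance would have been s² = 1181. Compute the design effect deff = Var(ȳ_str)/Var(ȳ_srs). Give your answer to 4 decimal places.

Var(ȳ_str) = Σ Wₕ²(1−fₕ)sₕ²/nₕ with Wₕ = Nₕ/10471:
  Tier 3: (5831/10471)²·(1−464/5831)·225/464 = 0.13840853
  Tier 1: (4640/10471)²·(1−123/4640)·1407/123 = 2.1866574
  → Var(ȳ_str) = 2.3250659.
Var(ȳ_srs) = (1 − 587/10471)·1181/587 = 1.8991373.
deff = 2.3250659 / 1.8991373 = 1.2243.

1.2243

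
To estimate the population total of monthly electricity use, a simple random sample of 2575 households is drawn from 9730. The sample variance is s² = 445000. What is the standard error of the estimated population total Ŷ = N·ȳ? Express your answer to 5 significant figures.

Var(Ŷ) = N²·Var(ȳ) = N²·(1 − n/N)·s²/n.
f = 2575/9730 = 0.26464543; Var(ȳ) = 0.73535457·445000/2575 = 127.08069.
Var(Ŷ) = 9730² · 127.08069 = 1.2031097 × 10^10.
SE(Ŷ) = √(1.2031097 × 10^10) = 109690.

109690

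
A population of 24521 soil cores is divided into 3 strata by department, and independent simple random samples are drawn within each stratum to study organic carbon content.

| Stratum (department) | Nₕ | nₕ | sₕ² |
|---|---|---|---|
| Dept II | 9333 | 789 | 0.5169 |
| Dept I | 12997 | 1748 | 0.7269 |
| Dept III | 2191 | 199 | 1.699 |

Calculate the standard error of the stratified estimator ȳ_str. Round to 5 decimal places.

0.01581

Var(ȳ_str) = Σₕ Wₕ²(1 − fₕ)sₕ²/nₕ with Wₕ = Nₕ/N, N = 24521.
Dept II: Wₕ = 0.38061254; term = 0.38061254²·(1 − 0.08453873)·0.5169/789 = 8.6883174 × 10^-5.
Dept I: Wₕ = 0.53003548; term = 0.53003548²·(1 − 0.13449258)·0.7269/1748 = 1.0111461 × 10^-4.
Dept III: Wₕ = 0.08935198; term = 0.08935198²·(1 − 0.09082611)·1.699/199 = 6.1972021 × 10^-5.
Sum = 2.4996981 × 10^-4.
SE = √(2.4996981 × 10^-4) = 0.01581.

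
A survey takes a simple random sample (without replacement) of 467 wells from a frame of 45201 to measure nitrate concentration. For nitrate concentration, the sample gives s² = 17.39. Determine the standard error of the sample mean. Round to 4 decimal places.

0.1920

Under SRS without replacement, Var(ȳ) = (1 − f)·s²/n with f = n/N = 467/45201 = 0.01033163.
Var(ȳ) = (1 − 0.01033163)·17.39/467 = 0.98966837·0.037237687 = 0.036852961.
SE(ȳ) = √(0.036852961) = 0.1920.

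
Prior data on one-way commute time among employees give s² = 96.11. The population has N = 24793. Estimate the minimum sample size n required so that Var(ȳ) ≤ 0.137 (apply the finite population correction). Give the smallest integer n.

683

Without fpc, n₀ = s²/D = 96.11/0.137 = 701.5328.
With fpc, (1 − n/N)·s²/n ≤ D requires n ≥ n₀/(1 + n₀/N) = 701.5328/(1 + 701.5328/24793) = 682.2287.
Rounding up, n = 683.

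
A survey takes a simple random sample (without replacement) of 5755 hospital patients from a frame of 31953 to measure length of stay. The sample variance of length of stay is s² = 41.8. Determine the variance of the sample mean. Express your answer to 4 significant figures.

Under SRS without replacement, Var(ȳ) = (1 − f)·s²/n with f = n/N = 5755/31953 = 0.18010828.
Var(ȳ) = (1 − 0.18010828)·41.8/5755 = 0.81989172·0.0072632493 = 0.005955078.

0.005955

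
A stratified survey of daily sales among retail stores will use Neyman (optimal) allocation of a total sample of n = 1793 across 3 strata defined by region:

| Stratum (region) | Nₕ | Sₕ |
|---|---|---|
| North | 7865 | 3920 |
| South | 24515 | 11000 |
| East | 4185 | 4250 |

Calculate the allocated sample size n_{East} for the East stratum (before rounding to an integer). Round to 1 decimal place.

100.2

Neyman allocation: nₕ = n·NₕSₕ / Σⱼ NⱼSⱼ.
Σ NⱼSⱼ = 7865·3920 + 24515·11000 + 4185·4250 = 3.1828205 × 10^8.
n_{East} = 1793·4185·4250 / (3.1828205 × 10^8) = 100.2.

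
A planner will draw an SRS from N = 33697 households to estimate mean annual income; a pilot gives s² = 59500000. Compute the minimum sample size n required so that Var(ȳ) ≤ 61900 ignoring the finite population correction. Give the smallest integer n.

Without fpc, n₀ = s²/D = 59500000/61900 = 961.2278.
Rounding up, n = 962.

962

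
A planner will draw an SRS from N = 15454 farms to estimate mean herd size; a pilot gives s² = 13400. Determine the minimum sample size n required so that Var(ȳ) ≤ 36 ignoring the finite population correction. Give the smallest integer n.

Without fpc, n₀ = s²/D = 13400/36 = 372.2222.
Rounding up, n = 373.

373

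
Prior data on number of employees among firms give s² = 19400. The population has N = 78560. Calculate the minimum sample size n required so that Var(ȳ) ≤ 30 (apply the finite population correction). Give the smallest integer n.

642

Without fpc, n₀ = s²/D = 19400/30 = 646.6667.
With fpc, (1 − n/N)·s²/n ≤ D requires n ≥ n₀/(1 + n₀/N) = 646.6667/(1 + 646.6667/78560) = 641.3871.
Rounding up, n = 642.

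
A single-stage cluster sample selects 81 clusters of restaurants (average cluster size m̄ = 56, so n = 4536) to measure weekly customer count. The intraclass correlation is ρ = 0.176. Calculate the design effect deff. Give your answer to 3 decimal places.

10.680

deff = 1 + (56 − 1)·0.176 = 1 + 9.68 = 10.68.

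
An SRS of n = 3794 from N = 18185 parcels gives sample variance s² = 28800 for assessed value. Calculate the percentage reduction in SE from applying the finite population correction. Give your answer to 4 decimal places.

f = n/N = 3794/18185 = 0.20863349.
SE_no-fpc = √(s²/n) = 2.7551648; SE_fpc = √((1−f)s²/n) = 2.4509611.
Ratio = √(1−f) = 0.88958783. Reduction = 100·(1 − 0.88958783) = 11.0412%.

11.0412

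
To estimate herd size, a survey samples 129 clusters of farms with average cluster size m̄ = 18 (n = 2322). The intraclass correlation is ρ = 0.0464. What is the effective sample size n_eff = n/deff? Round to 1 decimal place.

1298.1

deff = 1 + (18 − 1)·0.0464 = 1 + 0.7888 = 1.7888.
n_eff = 2322 / 1.7888 = 1298.1.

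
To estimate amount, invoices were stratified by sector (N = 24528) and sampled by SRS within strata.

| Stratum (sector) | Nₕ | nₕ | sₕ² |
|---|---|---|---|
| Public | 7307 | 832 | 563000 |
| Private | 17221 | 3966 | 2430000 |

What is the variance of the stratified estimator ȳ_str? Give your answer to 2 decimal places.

Var(ȳ_str) = Σₕ Wₕ²(1 − fₕ)sₕ²/nₕ with Wₕ = Nₕ/N, N = 24528.
Public: Wₕ = 0.29790444; term = 0.29790444²·(1 − 0.11386342)·563000/832 = 53.215687.
Private: Wₕ = 0.70209556; term = 0.70209556²·(1 − 0.23030021)·2430000/3966 = 232.47025.
Sum = 285.68594.

285.69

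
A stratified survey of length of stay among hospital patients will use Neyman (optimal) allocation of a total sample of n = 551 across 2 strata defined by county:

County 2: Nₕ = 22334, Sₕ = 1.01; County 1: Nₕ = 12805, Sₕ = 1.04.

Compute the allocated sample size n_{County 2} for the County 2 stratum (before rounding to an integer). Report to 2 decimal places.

Neyman allocation: nₕ = n·NₕSₕ / Σⱼ NⱼSⱼ.
Σ NⱼSⱼ = 22334·1.01 + 12805·1.04 = 35874.54.
n_{County 2} = 551·22334·1.01 / 35874.54 = 346.46.

346.46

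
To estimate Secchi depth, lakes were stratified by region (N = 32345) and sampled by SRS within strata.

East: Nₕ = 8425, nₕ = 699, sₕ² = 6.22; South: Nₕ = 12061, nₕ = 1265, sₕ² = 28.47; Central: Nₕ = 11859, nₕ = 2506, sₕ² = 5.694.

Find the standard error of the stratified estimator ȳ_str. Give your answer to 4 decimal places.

Var(ȳ_str) = Σₕ Wₕ²(1 − fₕ)sₕ²/nₕ with Wₕ = Nₕ/N, N = 32345.
East: Wₕ = 0.26047303; term = 0.26047303²·(1 − 0.08296736)·6.22/699 = 5.5363497 × 10^-4.
South: Wₕ = 0.37288607; term = 0.37288607²·(1 − 0.10488351)·28.47/1265 = 0.0028011014.
Central: Wₕ = 0.36664090; term = 0.36664090²·(1 − 0.21131630)·5.694/2506 = 2.4089129 × 10^-4.
Sum = 0.0035956277.
SE = √(0.0035956277) = 0.0600.

0.0600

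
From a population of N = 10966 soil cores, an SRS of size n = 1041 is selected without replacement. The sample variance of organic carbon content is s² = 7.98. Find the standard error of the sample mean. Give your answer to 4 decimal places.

0.0833

Under SRS without replacement, Var(ȳ) = (1 − f)·s²/n with f = n/N = 1041/10966 = 0.09492978.
Var(ȳ) = (1 − 0.09492978)·7.98/1041 = 0.90507022·0.0076657061 = 0.0069380022.
SE(ȳ) = √(0.0069380022) = 0.0833.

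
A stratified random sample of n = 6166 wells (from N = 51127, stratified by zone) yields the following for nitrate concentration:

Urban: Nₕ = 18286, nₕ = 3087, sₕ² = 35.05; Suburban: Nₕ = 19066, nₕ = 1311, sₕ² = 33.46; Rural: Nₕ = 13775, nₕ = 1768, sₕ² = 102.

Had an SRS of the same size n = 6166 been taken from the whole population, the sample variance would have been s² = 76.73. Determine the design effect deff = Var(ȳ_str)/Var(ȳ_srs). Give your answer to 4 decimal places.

0.7459

Var(ȳ_str) = Σ Wₕ²(1−fₕ)sₕ²/nₕ with Wₕ = Nₕ/51127:
  Urban: (18286/51127)²·(1−3087/18286)·35.05/3087 = 0.0012072147
  Suburban: (19066/51127)²·(1−1311/19066)·33.46/1311 = 0.0033052392
  Rural: (13775/51127)²·(1−1768/13775)·102/1768 = 0.0036504248
  → Var(ȳ_str) = 0.0081628787.
Var(ȳ_srs) = (1 − 6166/51127)·76.73/6166 = 0.010943275.
deff = 0.0081628787 / 0.010943275 = 0.7459.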